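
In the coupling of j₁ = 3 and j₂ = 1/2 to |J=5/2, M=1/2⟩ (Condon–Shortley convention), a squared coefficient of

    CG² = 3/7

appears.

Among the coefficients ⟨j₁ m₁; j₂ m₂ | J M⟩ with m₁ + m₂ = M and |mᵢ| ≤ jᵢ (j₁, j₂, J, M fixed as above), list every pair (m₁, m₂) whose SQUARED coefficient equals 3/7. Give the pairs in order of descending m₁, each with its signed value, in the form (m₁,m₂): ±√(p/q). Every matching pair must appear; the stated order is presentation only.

Admissible pairs with m₁+m₂ = M = 1/2: (0,1/2), (1,-1/2)
  (m₁,m₂)=(1,-1/2): CG² = 4/7, CG = +√(4/7)
  (m₁,m₂)=(0,1/2): CG² = 3/7, CG = −√(3/7)   ← matches the target
Pairs with CG² = 3/7: (0,1/2): −√(3/7)

(0,1/2): −√(3/7)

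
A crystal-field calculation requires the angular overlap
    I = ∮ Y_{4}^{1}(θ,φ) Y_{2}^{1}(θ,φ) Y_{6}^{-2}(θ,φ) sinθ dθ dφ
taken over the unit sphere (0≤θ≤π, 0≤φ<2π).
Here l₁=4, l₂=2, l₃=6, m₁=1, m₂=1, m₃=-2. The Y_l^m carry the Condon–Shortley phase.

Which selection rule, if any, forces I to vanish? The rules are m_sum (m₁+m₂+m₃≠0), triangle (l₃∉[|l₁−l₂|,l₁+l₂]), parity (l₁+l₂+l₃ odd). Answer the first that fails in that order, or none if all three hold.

none

Σmᵢ = 0  ✓
l₃∈[|l₁−l₂|,l₁+l₂]=[2,6], have l₃=6  ✓
Σlᵢ = 12 ⇒ even  ✓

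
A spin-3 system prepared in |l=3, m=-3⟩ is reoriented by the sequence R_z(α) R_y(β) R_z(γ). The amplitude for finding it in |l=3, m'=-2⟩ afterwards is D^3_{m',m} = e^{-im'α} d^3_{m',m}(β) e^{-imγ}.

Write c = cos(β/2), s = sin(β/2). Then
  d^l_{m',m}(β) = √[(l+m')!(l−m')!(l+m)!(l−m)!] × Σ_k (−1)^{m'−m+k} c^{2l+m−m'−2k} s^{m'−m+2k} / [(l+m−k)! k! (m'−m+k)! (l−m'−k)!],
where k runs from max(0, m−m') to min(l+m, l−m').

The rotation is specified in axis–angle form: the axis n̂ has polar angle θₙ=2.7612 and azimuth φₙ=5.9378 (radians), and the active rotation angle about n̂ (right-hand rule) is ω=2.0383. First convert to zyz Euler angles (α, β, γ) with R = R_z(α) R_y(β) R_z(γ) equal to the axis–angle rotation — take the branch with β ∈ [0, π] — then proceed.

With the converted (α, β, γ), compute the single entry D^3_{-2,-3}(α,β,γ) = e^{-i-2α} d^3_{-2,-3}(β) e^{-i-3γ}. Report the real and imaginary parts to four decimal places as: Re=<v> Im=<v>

Axis–angle → zyz. n̂ = (sinθₙcosφₙ, sinθₙsinφₙ, cosθₙ) = (+0.349359, -0.125702, -0.928519), ω = 2.0383.
R = I cosω + sinω [n̂]ₓ + (1−cosω) n̂n̂ᵀ gives
  R = [-0.273604, +0.765179, -0.582788; -0.892591, -0.427737, -0.142555; -0.358360, +0.481187, +0.800023]
β = atan2(√(R₁₃²+R₂₃²), R₃₃) = 0.643463; α = atan2(R₂₃, R₁₃) mod 2π = 3.381491; γ = atan2(R₃₂, −R₃₁) mod 2π = 0.930669
D^3_{-2,-3}(3.3815,0.6435,0.9307) = e^{-i·-2·3.3815}·d^3_{-2,-3}(0.6435)·e^{-i·-3·0.9307}. Compute d first:
c=cos(0.643463/2)=0.948689, s=sin(0.643463/2)=0.316210; N=√[1·120·1·720]=293.938769
k∈{0} keeps every argument non-negative
  k=0: (−1)^1·293.9388/(120)·0.9487^5·0.3162^1 = -0.595211
d^3_{-2,-3}(0.6435) = -0.595211
D = (+0.887089+0.461599i)·(-0.595211)·(-0.939515+0.342508i) = +0.590172+0.077284i

Re=0.5902 Im=0.0773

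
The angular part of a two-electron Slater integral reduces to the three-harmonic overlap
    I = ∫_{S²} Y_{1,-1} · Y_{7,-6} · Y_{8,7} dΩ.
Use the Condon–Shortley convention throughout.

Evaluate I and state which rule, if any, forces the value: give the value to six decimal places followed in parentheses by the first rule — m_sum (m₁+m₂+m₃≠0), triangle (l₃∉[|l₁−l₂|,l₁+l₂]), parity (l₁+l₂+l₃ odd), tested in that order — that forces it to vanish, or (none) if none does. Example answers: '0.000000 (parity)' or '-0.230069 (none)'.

m-sum 0 ✓  L=16 even ✓  6≤8≤8 ✓
Π(2lᵢ+1) = 3×15×17 = 765
triangle coeff Δ(1,7,8) = 1/2040
Σ_t [0,0]: t=0:+1/25401600 = 1/25401600
(3j)²=8/255 [(1 7 8; 0 0 0)], sign=+1
Σ_t [0,0]: t=0:+1/12454041600 = 1/12454041600
(3j)²=7/136 [(1 7 8; -1 -6 7)], sign=-1
⇒ 4πI² = 21/17
I = (-1)√(21/17/(4π)) = -0.31353083
No selection rule forces the value: the integral is nonzero (none).

-0.313531 (none)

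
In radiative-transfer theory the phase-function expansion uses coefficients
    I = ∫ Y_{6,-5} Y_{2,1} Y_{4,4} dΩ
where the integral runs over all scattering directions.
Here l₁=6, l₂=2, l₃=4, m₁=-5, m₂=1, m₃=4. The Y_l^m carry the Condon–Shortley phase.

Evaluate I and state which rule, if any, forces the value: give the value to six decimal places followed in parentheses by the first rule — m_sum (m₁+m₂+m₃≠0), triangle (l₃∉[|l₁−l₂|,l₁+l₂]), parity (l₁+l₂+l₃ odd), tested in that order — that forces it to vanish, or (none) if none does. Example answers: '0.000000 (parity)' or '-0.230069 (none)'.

Checks pass: Σm=0; 12 even; l₃=4∈[4,8].
(2·6+1)(2·2+1)(2·4+1) = 585
Δ: 4! 8! 0! / 13! → 1/6435
sum: t=2:+1/2304 = 1/2304
3j²(6 2 4; 0 0 0) = Δ·Π!·Σ² = 5/143  (sign +1)
sum: t=3:−1/241920 = -1/241920
3j²(6 2 4; -5 1 4) = Δ·Π!·Σ² = 1/39  (sign -1)
combine: 4πI² = 585·5/143·1/39 = 75/143
take √, sign -1: I = -0.20429497
No selection rule forces the value: the integral is nonzero (none).

-0.204295 (none)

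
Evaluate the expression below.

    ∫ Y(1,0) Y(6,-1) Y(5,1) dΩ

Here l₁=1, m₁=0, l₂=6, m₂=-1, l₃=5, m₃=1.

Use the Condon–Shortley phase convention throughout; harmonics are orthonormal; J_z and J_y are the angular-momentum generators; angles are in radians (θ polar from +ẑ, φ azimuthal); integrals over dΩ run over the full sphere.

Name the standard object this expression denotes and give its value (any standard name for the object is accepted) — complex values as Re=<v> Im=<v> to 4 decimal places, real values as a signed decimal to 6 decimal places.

This is a Gaunt coefficient — the integral of a triple product of spherical harmonics over the sphere.
Rules hold: Σm=0, L=12 even, 5≤5≤7.
N = 3·13·11 = 429
Δ = 2!·0!·10!/13! = 1/858
Racah Σ t=1..1: t=1:−1/14400 = -1/14400
⇒ 3j(1 6 5; 0 0 0)² = 6/143, sgn +1
Racah Σ t=1..1: t=1:−1/17280 = -1/17280
⇒ 3j(1 6 5; 0 -1 1)² = 35/858, sgn -1
4πI² = N·(3j₀)²·(3jₘ)² = 105/143
I = -1·√(0.734266/4π) = -0.24172507

Gaunt coefficient, -0.241725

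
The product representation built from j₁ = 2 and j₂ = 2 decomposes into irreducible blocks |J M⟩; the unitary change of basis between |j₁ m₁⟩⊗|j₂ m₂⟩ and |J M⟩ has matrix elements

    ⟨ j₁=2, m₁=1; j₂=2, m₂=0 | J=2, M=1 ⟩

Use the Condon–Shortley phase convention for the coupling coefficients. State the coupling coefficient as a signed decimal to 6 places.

j₁+j₂−J=2  J+j₁−j₂=2  J−j₁+j₂=2  j₁+j₂+J+1=7
(j₁±m₁, j₂±m₂, J±M) = (3,1,2,2,3,1)
P² = 8/7
sum k=0..1:
  [0] +1/4 = 1/4
  [1] −1/2 = -1/2
S = -1/4
C² = P²·S² = 1/14 ; C = -0.267261

−√(1/14) = -0.267261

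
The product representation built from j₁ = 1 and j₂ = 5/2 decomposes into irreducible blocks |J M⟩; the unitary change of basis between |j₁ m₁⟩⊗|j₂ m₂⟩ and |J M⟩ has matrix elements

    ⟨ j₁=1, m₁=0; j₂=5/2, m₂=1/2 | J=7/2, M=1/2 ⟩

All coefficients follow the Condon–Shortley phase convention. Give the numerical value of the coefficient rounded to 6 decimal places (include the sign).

√[8·0!2!5!/8! · 1!1!3!2!4!3!] = √(576/7)
  +(−1)^0/∏(0,0,1,3,1,2)! = 1/12  (running 1/12)
⟨..|..⟩ = √(576/7)·(1/12) = +0.755929

+√(4/7) ≈ +0.755929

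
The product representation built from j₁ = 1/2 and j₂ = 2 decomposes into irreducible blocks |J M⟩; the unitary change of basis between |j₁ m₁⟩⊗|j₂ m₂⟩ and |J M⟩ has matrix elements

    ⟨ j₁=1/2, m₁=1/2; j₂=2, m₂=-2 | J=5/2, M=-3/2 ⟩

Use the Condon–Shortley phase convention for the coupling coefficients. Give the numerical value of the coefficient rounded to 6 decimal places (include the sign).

triangle: 0!*1!*4!/6! = 24/720
(j±m)!: 1!*0!*0!*4!*1!*4! = 576
prefactor² = (2J+1)*Δ*N² = 576/5
  k=0: +1/(0!*0!*0!*0!*1!*4!) = 1/24
Σ = 1/24  ⇒  CG² = 576/5*(1/24)² = 1/5
CG = +√(1/5) = +0.447214

+√(1/5) ≈ +0.447214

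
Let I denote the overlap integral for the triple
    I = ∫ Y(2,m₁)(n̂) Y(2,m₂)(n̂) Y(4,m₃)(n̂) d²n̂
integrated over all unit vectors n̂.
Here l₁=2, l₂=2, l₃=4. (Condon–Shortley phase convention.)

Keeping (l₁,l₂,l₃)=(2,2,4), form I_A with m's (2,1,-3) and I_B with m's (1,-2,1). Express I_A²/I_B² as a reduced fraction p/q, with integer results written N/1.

7/1

l's match ⇒ only the (l;m) 3-j factors differ between A and B.
A: triangle coeff Δ(2,2,4) = 1/630; Σ_t [0,0]: t=0:+1/144 = 1/144; (3j)²=1/18 [(2 2 4; 2 1 -3)], sign=-1
B: triangle coeff Δ(2,2,4) = 1/630; Σ_t [0,0]: t=0:+1/144 = 1/144; (3j)²=1/126 [(2 2 4; 1 -2 1)], sign=-1
I_A²/I_B² = (1/18)/(1/126) = 7/1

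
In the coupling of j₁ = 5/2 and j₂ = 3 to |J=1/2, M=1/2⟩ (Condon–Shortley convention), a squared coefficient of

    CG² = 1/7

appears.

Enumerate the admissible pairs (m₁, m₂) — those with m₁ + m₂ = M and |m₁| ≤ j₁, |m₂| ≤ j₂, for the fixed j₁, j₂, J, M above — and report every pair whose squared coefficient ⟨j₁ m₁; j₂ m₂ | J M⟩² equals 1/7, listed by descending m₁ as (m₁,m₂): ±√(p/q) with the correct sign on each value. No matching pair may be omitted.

(1/2,0): +√(1/7)

Admissible pairs with m₁+m₂ = M = 1/2: (-5/2,3), (-3/2,2), (-1/2,1), (1/2,0), (3/2,-1), (5/2,-2)
  (m₁,m₂)=(5/2,-2): CG² = 1/21, CG = +√(1/21)
  (m₁,m₂)=(3/2,-1): CG² = 2/21, CG = −√(2/21)
  (m₁,m₂)=(1/2,0): CG² = 1/7, CG = +√(1/7)   ← matches the target
  (m₁,m₂)=(-1/2,1): CG² = 4/21, CG = −√(4/21)
  (m₁,m₂)=(-3/2,2): CG² = 5/21, CG = +√(5/21)
  (m₁,m₂)=(-5/2,3): CG² = 2/7, CG = −√(2/7)
Pairs with CG² = 1/7: (1/2,0): +√(1/7)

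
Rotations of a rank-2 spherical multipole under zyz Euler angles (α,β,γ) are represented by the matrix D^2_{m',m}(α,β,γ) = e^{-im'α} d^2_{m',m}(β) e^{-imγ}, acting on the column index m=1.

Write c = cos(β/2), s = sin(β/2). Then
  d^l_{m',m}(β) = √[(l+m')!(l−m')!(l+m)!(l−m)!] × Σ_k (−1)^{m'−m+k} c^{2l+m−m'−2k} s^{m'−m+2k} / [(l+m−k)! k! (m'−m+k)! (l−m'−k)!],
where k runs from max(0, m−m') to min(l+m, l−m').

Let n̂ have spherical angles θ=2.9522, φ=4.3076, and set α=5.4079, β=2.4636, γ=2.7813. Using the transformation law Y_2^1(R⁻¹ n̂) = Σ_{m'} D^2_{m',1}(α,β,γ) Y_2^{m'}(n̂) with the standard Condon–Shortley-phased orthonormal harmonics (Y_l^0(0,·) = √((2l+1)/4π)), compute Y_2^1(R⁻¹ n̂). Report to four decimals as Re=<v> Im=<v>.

Re=0.3626 Im=0.0232

Need the full column D^2_{m',1} for m'=−2..2 at α=5.4079, β=2.4636, γ=2.7813.
cos(β/2)=0.332541, sin(β/2)=0.943089
d^2_{-2,1}: single k=3 term ⇒ +0.557870;  D = -0.100160+0.548805i
d^2_{-1,1}: k∈[2..3] ⇒ +0.295064 -0.791062 = -0.495998;  D = +0.431665-0.244293i
d^2_{0,1}: k∈[1..2] ⇒ +0.084950 -0.683248 = -0.598298;  D = +0.559884+0.210929i
d^2_{1,1}: k∈[0..1] ⇒ +0.012229 -0.295064 = -0.282835;  D = +0.093046+0.267092i
d^2_{2,1}: single k=0 term ⇒ -0.069361;  D = -0.035665+0.059489i
Y_2^{m'}(θ=2.9522,φ=4.3076) and Σ D·Y over m':
  (-0.1002+0.5488i)·(-0.0094-0.0099i)  (+0.4317-0.2443i)·(+0.0563-0.1313i)  (+0.5599+0.2109i)·(+0.5972+0.0000i)  (+0.0930+0.2671i)·(-0.0563-0.1313i)  (-0.0357+0.0595i)·(-0.0094+0.0099i)
Y_2^1(R⁻¹ n̂) = +0.362564+0.023211i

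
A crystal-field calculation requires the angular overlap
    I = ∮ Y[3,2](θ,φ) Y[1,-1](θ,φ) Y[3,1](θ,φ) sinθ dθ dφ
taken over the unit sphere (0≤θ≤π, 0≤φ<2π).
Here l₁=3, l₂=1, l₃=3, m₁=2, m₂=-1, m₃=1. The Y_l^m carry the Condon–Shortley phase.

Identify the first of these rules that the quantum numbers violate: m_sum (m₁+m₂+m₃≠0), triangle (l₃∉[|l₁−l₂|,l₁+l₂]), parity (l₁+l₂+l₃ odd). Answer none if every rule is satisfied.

m_sum

azimuthal sum: 2 − 1 + 1 = 2  ✗
2 ≤ 3 ≤ 4 (triangle on l)
L = 3 + 1 + 3 = 7 (odd)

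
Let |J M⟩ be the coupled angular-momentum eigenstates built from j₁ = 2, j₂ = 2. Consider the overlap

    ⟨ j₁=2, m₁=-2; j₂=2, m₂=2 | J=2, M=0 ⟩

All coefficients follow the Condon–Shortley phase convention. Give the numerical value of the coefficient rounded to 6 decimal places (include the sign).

+0.534522  (= +√(2/7))

j₁+j₂−J=2  J+j₁−j₂=2  J−j₁+j₂=2  j₁+j₂+J+1=7
(j₁±m₁, j₂±m₂, J±M) = (0,4,4,0,2,2)
P² = 128/7
sum k=2..2:
  [2] +1/8 = 1/8
S = 1/8
C² = P²·S² = 2/7 ; C = +0.534522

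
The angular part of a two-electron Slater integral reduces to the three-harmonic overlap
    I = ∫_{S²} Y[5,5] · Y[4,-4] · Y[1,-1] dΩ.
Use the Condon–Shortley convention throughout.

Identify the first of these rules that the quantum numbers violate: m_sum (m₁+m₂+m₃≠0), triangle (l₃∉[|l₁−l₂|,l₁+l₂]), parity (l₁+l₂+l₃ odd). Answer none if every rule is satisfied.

none

m₁+m₂+m₃ = 5 − 4 − 1 = 0  ✓
triangle: |5−4|=1 ≤ l₃=1 ≤ 5+4=9  ✓
parity: l₁+l₂+l₃ = 10 is even  ✓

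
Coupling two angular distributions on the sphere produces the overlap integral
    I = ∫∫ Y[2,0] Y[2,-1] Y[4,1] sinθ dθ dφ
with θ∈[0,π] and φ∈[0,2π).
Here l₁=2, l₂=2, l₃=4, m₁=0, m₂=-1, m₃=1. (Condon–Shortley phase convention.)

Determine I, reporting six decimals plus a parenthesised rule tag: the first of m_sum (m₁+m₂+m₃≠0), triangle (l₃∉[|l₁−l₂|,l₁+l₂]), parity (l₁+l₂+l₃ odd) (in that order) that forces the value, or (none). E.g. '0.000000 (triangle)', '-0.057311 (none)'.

Rules hold: Σm=0, L=8 even, 0≤4≤4.
N = 5·5·9 = 225
Δ = 0!·4!·4!/9! = 1/630
Racah Σ t=0..0: t=0:+1/16 = 1/16
⇒ 3j(2 2 4; 0 0 0)² = 2/35, sgn +1
Racah Σ t=0..0: t=0:+1/24 = 1/24
⇒ 3j(2 2 4; 0 -1 1)² = 1/21, sgn -1
4πI² = N·(3j₀)²·(3jₘ)² = 30/49
I = -1·√(0.612245/4π) = -0.22072812
No selection rule forces the value: the integral is nonzero (none).

-0.220728 (none)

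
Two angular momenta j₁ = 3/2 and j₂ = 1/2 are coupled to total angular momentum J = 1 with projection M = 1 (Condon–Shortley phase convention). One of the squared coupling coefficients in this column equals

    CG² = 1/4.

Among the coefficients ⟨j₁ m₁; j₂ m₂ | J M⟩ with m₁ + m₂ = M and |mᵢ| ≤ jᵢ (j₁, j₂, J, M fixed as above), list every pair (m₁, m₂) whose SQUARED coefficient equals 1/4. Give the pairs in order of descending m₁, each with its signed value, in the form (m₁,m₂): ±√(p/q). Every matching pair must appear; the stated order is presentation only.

Admissible pairs with m₁+m₂ = M = 1: (1/2,1/2), (3/2,-1/2)
  (m₁,m₂)=(3/2,-1/2): CG² = 3/4, CG = +√(3/4)
  (m₁,m₂)=(1/2,1/2): CG² = 1/4, CG = −√(1/4)   ← matches the target
Pairs with CG² = 1/4: (1/2,1/2): −√(1/4)

(1/2,1/2): −√(1/4)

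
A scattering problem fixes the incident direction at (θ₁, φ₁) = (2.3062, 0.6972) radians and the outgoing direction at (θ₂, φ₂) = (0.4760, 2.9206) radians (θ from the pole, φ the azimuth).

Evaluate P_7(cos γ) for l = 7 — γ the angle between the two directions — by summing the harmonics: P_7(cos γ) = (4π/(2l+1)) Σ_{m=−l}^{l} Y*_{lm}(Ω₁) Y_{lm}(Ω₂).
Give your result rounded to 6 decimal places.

0.249908

Summing Y*_{l m}(θ₁,φ₁)·Y_{l m}(θ₂,φ₂) over m ∈ [−7, 7]; prefactor 4π/(2·7+1) = 0.837758:
  [-7]  conj(Y_{7,-7})(Ω₁) = (0.010311, -0.060795) ; Y_{7,-7}(Ω₂) = (-0.000051, -0.002121) ; Δ = (-0.000129, -0.000019)
  [-6]  conj(Y_{7,-6})(Ω₁) = (0.105376, 0.180184) ; Y_{7,-6}(Ω₂) = (0.003732, 0.014936) ; Δ = (-0.002298, 0.002246)
  [-5]  conj(Y_{7,-5})(Ω₁) = (-0.375729, -0.134775) ; Y_{7,-5}(Ω₂) = (-0.030867, -0.061398) ; Δ = (0.003323, 0.027229)
  [-4]  conj(Y_{7,-4})(Ω₁) = (0.398346, -0.146669) ; Y_{7,-4}(Ω₂) = (0.132575, 0.161674) ; Δ = (0.076523, 0.044957)
  [-3]  conj(Y_{7,-3})(Ω₁) = (-0.050802, 0.088563) ; Y_{7,-3}(Ω₂) = (-0.336516, -0.262781) ; Δ = (0.040368, -0.016453)
  [-2]  conj(Y_{7,-2})(Ω₁) = (0.056125, 0.314866) ; Y_{7,-2}(Ω₂) = (0.457924, 0.216693) ; Δ = (-0.042529, 0.156346)
  [-1]  conj(Y_{7,-1})(Ω₁) = (-0.196066, -0.164208) ; Y_{7,-1}(Ω₂) = (-0.121040, -0.027193) ; Δ = (0.019266, 0.025207)
  [+0]  conj(Y_{7,0})(Ω₁) = (-0.252229, -0.000000) ; Y_{7,0}(Ω₂) = (-0.433165, 0.000000) ; Δ = (0.109257, 0.000000)
  [+1]  conj(Y_{7,1})(Ω₁) = (0.196066, -0.164208) ; Y_{7,1}(Ω₂) = (0.121040, -0.027193) ; Δ = (0.019266, -0.025207)
  [+2]  conj(Y_{7,2})(Ω₁) = (0.056125, -0.314866) ; Y_{7,2}(Ω₂) = (0.457924, -0.216693) ; Δ = (-0.042529, -0.156346)
  [+3]  conj(Y_{7,3})(Ω₁) = (0.050802, 0.088563) ; Y_{7,3}(Ω₂) = (0.336516, -0.262781) ; Δ = (0.040368, 0.016453)
  [+4]  conj(Y_{7,4})(Ω₁) = (0.398346, 0.146669) ; Y_{7,4}(Ω₂) = (0.132575, -0.161674) ; Δ = (0.076523, -0.044957)
  [+5]  conj(Y_{7,5})(Ω₁) = (0.375729, -0.134775) ; Y_{7,5}(Ω₂) = (0.030867, -0.061398) ; Δ = (0.003323, -0.027229)
  [+6]  conj(Y_{7,6})(Ω₁) = (0.105376, -0.180184) ; Y_{7,6}(Ω₂) = (0.003732, -0.014936) ; Δ = (-0.002298, -0.002246)
  [+7]  conj(Y_{7,7})(Ω₁) = (-0.010311, -0.060795) ; Y_{7,7}(Ω₂) = (0.000051, -0.002121) ; Δ = (-0.000129, 0.000019)
Σ over m = (0.298306, -0.000000); ×(4π/15) → (0.249908, -0.000000). Real part: 0.249908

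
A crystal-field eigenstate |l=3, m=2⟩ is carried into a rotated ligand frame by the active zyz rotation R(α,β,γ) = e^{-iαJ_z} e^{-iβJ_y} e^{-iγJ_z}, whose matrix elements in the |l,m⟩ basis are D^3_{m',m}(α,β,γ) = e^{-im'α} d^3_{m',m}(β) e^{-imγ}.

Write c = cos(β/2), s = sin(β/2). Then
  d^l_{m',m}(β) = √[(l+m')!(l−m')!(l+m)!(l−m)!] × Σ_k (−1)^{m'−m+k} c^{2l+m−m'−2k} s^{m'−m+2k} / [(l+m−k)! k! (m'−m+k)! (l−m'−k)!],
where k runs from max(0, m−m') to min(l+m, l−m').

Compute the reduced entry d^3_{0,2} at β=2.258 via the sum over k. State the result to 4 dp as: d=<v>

d=-0.5191

d^3_{0,2}(β=2.2580) via the finite sum:
c=cos(2.258000/2)=0.427564, s=sin(2.258000/2)=0.903985; N=√[6·6·120·1]=65.726707
k: max(0,(2)−(0))=2 … min(3+(2),3−(0))=3
  k=2: (−1)^0·65.7267/(12)·0.4276^4·0.9040^2 = +0.149585
  k=3: (−1)^1·65.7267/(12)·0.4276^2·0.9040^4 = -0.668664
d^3_{0,2}(2.2580) = +0.149585 -0.668664 = -0.519079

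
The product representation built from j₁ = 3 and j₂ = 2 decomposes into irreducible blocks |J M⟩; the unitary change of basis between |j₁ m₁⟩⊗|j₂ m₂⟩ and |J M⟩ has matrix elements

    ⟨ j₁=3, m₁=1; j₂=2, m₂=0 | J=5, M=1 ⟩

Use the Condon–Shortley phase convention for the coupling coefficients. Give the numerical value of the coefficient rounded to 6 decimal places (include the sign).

triangle: 0!*6!*4!/11! = 17280/39916800
(j±m)!: 4!*2!*2!*2!*6!*4! = 3317760
prefactor² = (2J+1)*Δ*N² = 110592/7
  k=0: +1/(0!*0!*2!*2!*4!*2!) = 1/192
Σ = 1/192  ⇒  CG² = 110592/7*(1/192)² = 3/7
CG = +√(3/7) = +0.654654

+√(3/7) = +0.654654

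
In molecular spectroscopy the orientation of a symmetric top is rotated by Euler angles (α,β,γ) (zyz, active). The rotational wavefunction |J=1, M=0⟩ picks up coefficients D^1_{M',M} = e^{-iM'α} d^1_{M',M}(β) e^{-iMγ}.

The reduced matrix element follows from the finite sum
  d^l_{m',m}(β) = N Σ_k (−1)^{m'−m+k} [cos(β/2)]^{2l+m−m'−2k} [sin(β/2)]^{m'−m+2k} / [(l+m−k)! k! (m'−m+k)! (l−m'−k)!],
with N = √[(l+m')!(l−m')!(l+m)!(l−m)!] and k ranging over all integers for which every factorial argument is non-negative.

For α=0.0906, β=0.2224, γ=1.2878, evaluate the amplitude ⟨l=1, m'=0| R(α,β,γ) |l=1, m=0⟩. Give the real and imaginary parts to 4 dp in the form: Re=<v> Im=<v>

Split into d^1_{0,0}(β=0.2224) × two z-phases.
c=cos(0.222400/2)=0.993824, s=sin(0.222400/2)=0.110971; N=√[1·1·1·1]=1.000000
k: max(0,(0)−(0))=0 … min(1+(0),1−(0))=1
  k=0: (−1)^0·1.0000/(1)·0.9938^2·0.1110^0 = +0.987685
  k=1: (−1)^1·1.0000/(1)·0.9938^0·0.1110^2 = -0.012315
d^1_{0,0}(0.2224) = +0.987685 -0.012315 = +0.975371
D = (+1.000000+0.000000i)·(+0.975371)·(+1.000000+0.000000i) = +0.975371+0.000000i

Re=0.9754 Im=0.0000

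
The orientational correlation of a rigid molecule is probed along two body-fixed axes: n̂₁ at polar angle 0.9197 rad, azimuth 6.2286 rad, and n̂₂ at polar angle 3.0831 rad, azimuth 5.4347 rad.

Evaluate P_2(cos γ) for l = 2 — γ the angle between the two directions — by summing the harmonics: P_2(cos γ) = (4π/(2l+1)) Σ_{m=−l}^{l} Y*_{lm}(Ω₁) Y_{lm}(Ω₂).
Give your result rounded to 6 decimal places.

-0.008498

Expand P_2 via completeness: Σ_{m} conj(Y_{2,m}) at Ω₁ times Y_{2,m} at Ω₂ —
  m=-2: (0.242938, -0.026628) × (-0.000166, 0.001310) = (-0.000005, 0.000323)  (running Σ = (-0.000005, 0.000323))
  m=-1: (0.371869, -0.020319) × (-0.029807, -0.033827) = (-0.011772, -0.011973)  (running Σ = (-0.011777, -0.011651))
  m=0: (0.032145, -0.000000) × (0.627550, 0.000000) = (0.020173, 0.000000)  (running Σ = (0.008396, -0.011651))
  m=1: (-0.371869, -0.020319) × (0.029807, -0.033827) = (-0.011772, 0.011973)  (running Σ = (-0.003376, 0.000323))
  m=2: (0.242938, 0.026628) × (-0.000166, -0.001310) = (-0.000005, -0.000323)  (running Σ = (-0.003381, 0.000000))
Accumulated sum (-0.003381, 0.000000); after 4π/(2l+1) scaling, (-0.008498, 0.000000) ⇒ P_2 = -0.008498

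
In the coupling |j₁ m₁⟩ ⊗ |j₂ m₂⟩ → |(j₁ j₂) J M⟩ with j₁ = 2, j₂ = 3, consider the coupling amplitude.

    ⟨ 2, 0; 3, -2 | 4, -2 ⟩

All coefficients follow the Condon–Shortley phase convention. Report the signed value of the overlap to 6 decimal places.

√[9·1!3!5!/10! · 2!2!1!5!2!6!] = √(8640/7)
  +(−1)^0/∏(0,1,2,1,1,4)! = 1/48  (running 1/48)
  +(−1)^1/∏(1,0,1,0,2,5)! = -1/240  (running 1/60)
⟨..|..⟩ = √(8640/7)·(1/60) = +0.585540

+0.585540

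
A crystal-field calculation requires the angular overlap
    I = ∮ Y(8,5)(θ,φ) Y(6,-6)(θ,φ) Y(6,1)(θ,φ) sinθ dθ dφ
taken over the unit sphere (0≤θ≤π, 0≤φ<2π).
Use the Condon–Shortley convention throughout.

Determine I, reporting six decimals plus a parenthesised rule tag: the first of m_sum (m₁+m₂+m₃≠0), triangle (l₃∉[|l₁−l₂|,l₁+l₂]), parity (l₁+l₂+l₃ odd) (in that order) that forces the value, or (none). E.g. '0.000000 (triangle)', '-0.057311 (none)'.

-0.171754 (none)

m-sum 0 ✓  L=20 even ✓  2≤6≤14 ✓
Π(2lᵢ+1) = 17×13×13 = 2873
triangle coeff Δ(8,6,6) = 1/1309458150
Σ_t [2,6]: t=2:+1/49766400 t=3:−1/3110400 t=4:+1/1327104 t=5:−1/3110400 t=6:+1/49766400 = 1/6635520
(3j)²=350/46189 [(8 6 6; 0 0 0)], sign=+1
Σ_t [0,0]: t=0:+1/696729600 = 1/696729600
(3j)²=11/646 [(8 6 6; 5 -6 1)], sign=-1
⇒ 4πI² = 2275/6137
I = (-1)√(2275/6137/(4π)) = -0.17175433
No selection rule forces the value: the integral is nonzero (none).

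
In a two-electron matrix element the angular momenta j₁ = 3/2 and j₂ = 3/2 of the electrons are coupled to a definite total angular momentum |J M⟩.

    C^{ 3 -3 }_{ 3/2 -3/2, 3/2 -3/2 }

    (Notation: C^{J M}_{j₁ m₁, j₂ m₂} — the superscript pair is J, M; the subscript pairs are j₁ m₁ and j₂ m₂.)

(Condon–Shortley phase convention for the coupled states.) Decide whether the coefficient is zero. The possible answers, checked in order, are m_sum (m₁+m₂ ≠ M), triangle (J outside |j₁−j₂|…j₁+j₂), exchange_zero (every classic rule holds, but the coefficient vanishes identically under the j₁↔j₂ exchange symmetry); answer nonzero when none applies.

nonzero

m-sum: m₁+m₂ = -3/2+(-3/2) = -3, M = -3  ✓
triangle: |j₁−j₂| = 0 ≤ J = 3 ≤ j₁+j₂ = 3  ✓
exchange: j₁=j₂, m₁=m₂ with (−1)^(j₁+j₂−J) = (−1)^0 = +1 — symmetry imposes no zero
value check: CG = +1 = +1.000000 ≠ 0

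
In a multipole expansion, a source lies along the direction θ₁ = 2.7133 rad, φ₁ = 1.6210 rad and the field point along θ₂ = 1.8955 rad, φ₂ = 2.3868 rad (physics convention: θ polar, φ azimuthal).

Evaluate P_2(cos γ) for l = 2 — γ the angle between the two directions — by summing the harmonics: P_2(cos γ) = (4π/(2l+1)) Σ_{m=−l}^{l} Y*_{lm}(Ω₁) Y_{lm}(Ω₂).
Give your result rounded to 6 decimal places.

Summing Y*_{l m}(θ₁,φ₁)·Y_{l m}(θ₂,φ₂) over m ∈ [−2, 2]; prefactor 4π/(2·2+1) = 2.513274:
  term(m=-2) = +0.000906-0.023100i   from Y*(Ω₁)=-0.066293-0.006679i, Y(Ω₂)=+0.021224+0.346310i
  term(m=-1) = +0.049144-0.047255i   from Y*(Ω₁)=+0.014647-0.291505i, Y(Ω₂)=+0.170147+0.160038i
  term(m=+0) = -0.102442+0.000000i   from Y*(Ω₁)=+0.467578-0.000000i, Y(Ω₂)=-0.219091+0.000000i
  term(m=+1) = +0.049144+0.047255i   from Y*(Ω₁)=-0.014647-0.291505i, Y(Ω₂)=-0.170147+0.160038i
  term(m=+2) = +0.000906+0.023100i   from Y*(Ω₁)=-0.066293+0.006679i, Y(Ω₂)=+0.021224-0.346310i
Total Σ_m = -0.002342-0.000000i. Multiply by 2.513274: -0.005887-0.000000i. P_2(cos γ) = -0.005887

-0.005887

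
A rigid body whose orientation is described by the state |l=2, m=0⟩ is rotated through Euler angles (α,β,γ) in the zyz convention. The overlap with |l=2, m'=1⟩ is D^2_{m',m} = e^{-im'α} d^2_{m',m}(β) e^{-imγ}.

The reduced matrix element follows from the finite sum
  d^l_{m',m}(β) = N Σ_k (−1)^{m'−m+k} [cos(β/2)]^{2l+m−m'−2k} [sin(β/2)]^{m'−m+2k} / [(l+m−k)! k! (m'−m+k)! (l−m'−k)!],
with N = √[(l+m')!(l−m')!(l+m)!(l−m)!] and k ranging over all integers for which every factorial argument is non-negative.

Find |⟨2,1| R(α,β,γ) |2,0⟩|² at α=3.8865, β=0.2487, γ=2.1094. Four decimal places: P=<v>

P=0.0854

Split into d^2_{1,0}(β=0.2487) × two z-phases.
c=cos(0.248700/2)=0.992278, s=sin(0.248700/2)=0.124030; N=√[6·1·2·2]=4.898979
k∈{0,1} keeps every argument non-negative
  k=0: (−1)^1·4.8990/(2)·0.9923^3·0.1240^1 = -0.296826
  k=1: (−1)^2·4.8990/(2)·0.9923^1·0.1240^3 = +0.004638
d^2_{1,0}(0.2487) = -0.296826 +0.004638 = -0.292189
|D^2_{1,0}|² = |d^2_{1,0}(β)|² = (-0.292189)² = 0.085374 (the z-rotation phases have unit modulus)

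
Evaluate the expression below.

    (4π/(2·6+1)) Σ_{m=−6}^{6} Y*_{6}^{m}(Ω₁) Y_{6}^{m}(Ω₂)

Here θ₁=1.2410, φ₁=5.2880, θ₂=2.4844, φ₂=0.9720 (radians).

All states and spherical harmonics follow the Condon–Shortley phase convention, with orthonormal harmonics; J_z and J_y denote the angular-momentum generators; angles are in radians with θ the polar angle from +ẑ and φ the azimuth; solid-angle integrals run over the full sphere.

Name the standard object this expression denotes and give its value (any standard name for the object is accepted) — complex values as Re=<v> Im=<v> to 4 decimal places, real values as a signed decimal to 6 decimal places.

Legendre polynomial (addition theorem), +0.331075

This sum is the spherical-harmonic addition theorem: it equals the Legendre polynomial P_l(cos γ) of the angle γ between the two directions.
Summing Y*_{l m}(θ₁,φ₁)·Y_{l m}(θ₂,φ₂) over m ∈ [−6, 6]; prefactor 4π/(2·6+1) = 0.966644:
  m=-6: (0.329737, 0.106378) × (0.022596, 0.010948) = (0.006286, 0.006014)  (running Σ = (0.006286, 0.006014))
  m=-5: (0.107020, 0.396646) × (-0.016579, -0.111499) = (0.042451, -0.018509)  (running Σ = (0.048737, -0.012495))
  m=-4: (-0.029349, 0.032687) × (-0.215041, 0.198893) = (-0.000190, -0.012866)  (running Σ = (0.048547, -0.025361))
  m=-3: (0.325844, 0.051260) × (0.446330, 0.102432) = (0.140183, 0.056256)  (running Σ = (0.188731, 0.030895))
  m=-2: (0.062331, 0.139737) × (-0.118888, -0.303631) = (0.035018, -0.035539)  (running Σ = (0.223749, -0.004644))
  m=-1: (0.152308, -0.234713) × (0.094222, -0.138081) = (-0.018058, -0.043146)  (running Σ = (0.205690, -0.047790))
  m=0: (0.178878, -0.000000) × (-0.385076, 0.000000) = (-0.068882, 0.000000)  (running Σ = (0.136809, -0.047790))
  m=1: (-0.152308, -0.234713) × (-0.094222, -0.138081) = (-0.018058, 0.043146)  (running Σ = (0.118750, -0.004644))
  m=2: (0.062331, -0.139737) × (-0.118888, 0.303631) = (0.035018, 0.035539)  (running Σ = (0.153768, 0.030895))
  m=3: (-0.325844, 0.051260) × (-0.446330, 0.102432) = (0.140183, -0.056256)  (running Σ = (0.293952, -0.025361))
  m=4: (-0.029349, -0.032687) × (-0.215041, -0.198893) = (-0.000190, 0.012866)  (running Σ = (0.293762, -0.012495))
  m=5: (-0.107020, 0.396646) × (0.016579, -0.111499) = (0.042451, 0.018509)  (running Σ = (0.336213, 0.006014))
  m=6: (0.329737, -0.106378) × (0.022596, -0.010948) = (0.006286, -0.006014)  (running Σ = (0.342499, -0.000000))
Total Σ_m = (0.342499, -0.000000). Multiply by 0.966644: (0.331075, -0.000000). P_6(cos γ) = 0.331075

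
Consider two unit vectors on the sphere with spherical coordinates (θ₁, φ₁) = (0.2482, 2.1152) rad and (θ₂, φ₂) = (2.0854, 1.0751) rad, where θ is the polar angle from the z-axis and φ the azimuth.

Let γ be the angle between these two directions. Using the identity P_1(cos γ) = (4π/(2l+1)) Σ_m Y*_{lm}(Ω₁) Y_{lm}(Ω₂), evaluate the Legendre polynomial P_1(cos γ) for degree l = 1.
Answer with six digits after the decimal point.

-0.368874

Term-by-term m-sum for l=1 (normalisation 4π/3 = 4.188790):
  [-1]  conj(Y_{1,-1})(Ω₁) = (-0.043957, 0.072604) ; Y_{1,-1}(Ω₂) = (0.143049, -0.264550) ; Δ = (0.012919, 0.022015)
  [+0]  conj(Y_{1,0})(Ω₁) = (0.473630, -0.000000) ; Y_{1,0}(Ω₂) = (-0.240485, 0.000000) ; Δ = (-0.113901, 0.000000)
  [+1]  conj(Y_{1,1})(Ω₁) = (0.043957, 0.072604) ; Y_{1,1}(Ω₂) = (-0.143049, -0.264550) ; Δ = (0.012919, -0.022015)
Σ over m = (-0.088062, 0.000000); ×(4π/3) → (-0.368874, 0.000000). Real part: -0.368874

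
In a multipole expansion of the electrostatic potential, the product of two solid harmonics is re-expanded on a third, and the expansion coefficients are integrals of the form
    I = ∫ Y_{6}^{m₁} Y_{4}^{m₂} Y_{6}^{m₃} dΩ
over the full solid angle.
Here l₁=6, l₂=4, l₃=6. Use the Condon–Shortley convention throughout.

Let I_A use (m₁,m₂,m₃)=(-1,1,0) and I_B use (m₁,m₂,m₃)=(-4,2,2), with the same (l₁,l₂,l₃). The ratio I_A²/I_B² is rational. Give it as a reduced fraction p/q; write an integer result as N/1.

Same 6,4,6: normalisation and zero-m 3j drop out of the ratio.
A: Δ: 4! 8! 4! / 17! → 1/15315300; sum: t=1:−1/207360 t=2:+1/17280 t=3:−1/13824 t=4:+1/103680 = -1/103680; 3j²(6 4 6; -1 1 0) = Δ·Π!·Σ² = 10/7293  (sign -1)
B: Δ: 4! 8! 4! / 17! → 1/15315300; sum: t=2:+1/3870720 t=3:−1/181440 t=4:+1/138240 = 23/11612160; 3j²(6 4 6; -4 2 2) = Δ·Π!·Σ² = 529/204204  (sign +1)
I_A²/I_B² = (10/7293)/(529/204204) = 280/529

280/529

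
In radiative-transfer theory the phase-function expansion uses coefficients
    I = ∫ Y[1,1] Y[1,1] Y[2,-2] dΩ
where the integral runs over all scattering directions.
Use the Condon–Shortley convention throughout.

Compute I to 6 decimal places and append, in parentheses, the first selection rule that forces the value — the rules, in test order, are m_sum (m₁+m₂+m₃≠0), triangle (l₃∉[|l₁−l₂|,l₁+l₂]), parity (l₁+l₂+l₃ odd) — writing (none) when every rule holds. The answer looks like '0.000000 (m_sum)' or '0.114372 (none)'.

Rules hold: Σm=0, L=4 even, 0≤2≤2.
N = 3·3·5 = 45
Δ = 0!·2!·2!/5! = 1/30
Racah Σ t=0..0: t=0:+1/1 = 1/1
⇒ 3j(1 1 2; 0 0 0)² = 2/15, sgn +1
Racah Σ t=0..0: t=0:+1/4 = 1/4
⇒ 3j(1 1 2; 1 1 -2)² = 1/5, sgn +1
4πI² = N·(3j₀)²·(3jₘ)² = 6/5
I = +1·√(1.2/4π) = 0.30901936
No selection rule forces the value: the integral is nonzero (none).

0.309019 (none)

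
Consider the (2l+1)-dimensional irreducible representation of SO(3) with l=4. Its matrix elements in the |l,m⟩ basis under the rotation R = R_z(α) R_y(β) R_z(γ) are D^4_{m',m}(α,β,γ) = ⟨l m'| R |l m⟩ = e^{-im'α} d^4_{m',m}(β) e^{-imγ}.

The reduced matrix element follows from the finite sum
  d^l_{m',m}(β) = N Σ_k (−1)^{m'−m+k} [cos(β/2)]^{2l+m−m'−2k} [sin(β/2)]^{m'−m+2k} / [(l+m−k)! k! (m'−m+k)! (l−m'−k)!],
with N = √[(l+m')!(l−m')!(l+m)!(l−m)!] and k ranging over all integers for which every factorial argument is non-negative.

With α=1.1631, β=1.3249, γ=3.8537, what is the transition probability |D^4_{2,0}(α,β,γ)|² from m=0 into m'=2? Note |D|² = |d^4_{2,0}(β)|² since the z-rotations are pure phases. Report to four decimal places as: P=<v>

P=0.0474

First d^4_{2,0}(β=1.3249), then the phase factors e^{-i(2)α} and e^{-i(0)γ}:
Half-angle: c=0.788488, s=0.615050. N=√(720·2·24·24)=910.735966
Admissible k: 0..2 (factorial args all ≥0)
  k=0: (−1)^2·910.7360/(96)·0.7885^6·0.6151^2 = +0.862407
  k=1: (−1)^3·910.7360/(36)·0.7885^4·0.6151^4 = -1.399306
  k=2: (−1)^4·910.7360/(96)·0.7885^2·0.6151^6 = +0.319283
d^4_{2,0}(1.3249) = +0.862407 -1.399306 +0.319283 = -0.217616
|D^4_{2,0}|² = |d^4_{2,0}(β)|² = (-0.217616)² = 0.047357 (the z-rotation phases have unit modulus)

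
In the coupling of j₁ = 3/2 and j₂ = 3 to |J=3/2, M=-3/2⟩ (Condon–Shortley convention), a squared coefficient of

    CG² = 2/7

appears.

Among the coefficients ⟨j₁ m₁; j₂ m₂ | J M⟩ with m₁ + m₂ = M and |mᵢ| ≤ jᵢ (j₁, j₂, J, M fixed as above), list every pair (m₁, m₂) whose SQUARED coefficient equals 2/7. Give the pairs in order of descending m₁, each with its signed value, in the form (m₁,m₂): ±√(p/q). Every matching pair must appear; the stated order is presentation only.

Admissible pairs with m₁+m₂ = M = -3/2: (-3/2,0), (-1/2,-1), (1/2,-2), (3/2,-3)
  (m₁,m₂)=(3/2,-3): CG² = 4/7, CG = +√(4/7)
  (m₁,m₂)=(1/2,-2): CG² = 2/7, CG = −√(2/7)   ← matches the target
  (m₁,m₂)=(-1/2,-1): CG² = 4/35, CG = +√(4/35)
  (m₁,m₂)=(-3/2,0): CG² = 1/35, CG = −√(1/35)
Pairs with CG² = 2/7: (1/2,-2): −√(2/7)

(1/2,-2): −√(2/7)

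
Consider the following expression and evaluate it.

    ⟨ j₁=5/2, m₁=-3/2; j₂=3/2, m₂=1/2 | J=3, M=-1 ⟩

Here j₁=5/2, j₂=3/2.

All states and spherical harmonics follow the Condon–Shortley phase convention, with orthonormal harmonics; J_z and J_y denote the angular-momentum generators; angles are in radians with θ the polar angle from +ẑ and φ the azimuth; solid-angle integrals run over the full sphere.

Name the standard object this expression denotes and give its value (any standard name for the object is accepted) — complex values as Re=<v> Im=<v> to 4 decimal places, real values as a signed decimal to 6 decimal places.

This is a Clebsch–Gordan (vector-coupling) coefficient.
triangle: 1!×4!×2!/8! = 48/40320
(j±m)!: 1!×4!×2!×1!×2!×4! = 2304
prefactor² = (2J+1)×Δ×N² = 96/5
  k=0: +1/(0!×1!×4!×2!×0!×0!) = 1/48
  k=1: −1/(1!×0!×3!×1!×1!×1!) = -1/6
Σ = -7/48  ⇒  CG² = 96/5×(-7/48)² = 49/120
CG = −√(49/120) = -0.639010

Clebsch–Gordan coefficient, −√(49/120) ≈ -0.639010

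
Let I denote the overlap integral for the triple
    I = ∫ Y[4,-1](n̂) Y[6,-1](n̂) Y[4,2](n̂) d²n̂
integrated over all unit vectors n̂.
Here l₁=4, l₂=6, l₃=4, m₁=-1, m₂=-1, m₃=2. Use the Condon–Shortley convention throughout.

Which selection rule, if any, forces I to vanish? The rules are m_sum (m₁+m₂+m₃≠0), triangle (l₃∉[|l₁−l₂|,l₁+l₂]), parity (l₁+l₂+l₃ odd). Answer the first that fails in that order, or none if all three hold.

none

m₁+m₂+m₃ = -1 − 1 + 2 = 0  ✓
triangle: |4−6|=2 ≤ l₃=4 ≤ 4+6=10  ✓
parity: l₁+l₂+l₃ = 14 is even  ✓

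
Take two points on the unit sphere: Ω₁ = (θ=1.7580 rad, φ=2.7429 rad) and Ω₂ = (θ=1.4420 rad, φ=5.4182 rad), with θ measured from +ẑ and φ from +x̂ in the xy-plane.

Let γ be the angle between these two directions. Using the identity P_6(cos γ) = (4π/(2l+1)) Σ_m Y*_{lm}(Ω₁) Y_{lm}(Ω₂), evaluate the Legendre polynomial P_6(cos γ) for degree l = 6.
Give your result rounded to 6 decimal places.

-0.271281

Addition theorem: P_6(cos γ) = (4π/13) Σ_m Y*_{lm}(Ω₁) Y_{lm}(Ω₂), m = −6…6:
  m=-6: (-0.318162-0.296064i) × (+0.211209-0.408159i) = -0.188040+0.067329i  (running Σ = -0.188040+0.067329i)
  m=-5: (-0.116978-0.260081i) × (-0.077905-0.190900i) = -0.040536+0.042592i  (running Σ = -0.228576+0.109922i)
  m=-4: (+0.004934+0.205749i) × (+0.268288+0.088416i) = -0.016868+0.055636i  (running Σ = -0.245444+0.165558i)
  m=-3: (-0.110224+0.280255i) × (+0.196485-0.119559i) = +0.011849+0.068244i  (running Σ = -0.233594+0.233802i)
  m=-2: (+0.091396-0.093614i) × (-0.036151+0.225198i) = +0.017778+0.023967i  (running Σ = -0.215817+0.257769i)
  m=-1: (+0.277734-0.116996i) × (+0.153653+0.180287i) = +0.063768+0.032095i  (running Σ = -0.152049+0.289864i)
  m=0: (-0.110062-0.000000i) × (-0.213116+0.000000i) = +0.023456+0.000000i  (running Σ = -0.128593+0.289864i)
  m=1: (-0.277734-0.116996i) × (-0.153653+0.180287i) = +0.063768-0.032095i  (running Σ = -0.064826+0.257769i)
  m=2: (+0.091396+0.093614i) × (-0.036151-0.225198i) = +0.017778-0.023967i  (running Σ = -0.047048+0.233802i)
  m=3: (+0.110224+0.280255i) × (-0.196485-0.119559i) = +0.011849-0.068244i  (running Σ = -0.035199+0.165558i)
  m=4: (+0.004934-0.205749i) × (+0.268288-0.088416i) = -0.016868-0.055636i  (running Σ = -0.052067+0.109922i)
  m=5: (+0.116978-0.260081i) × (+0.077905-0.190900i) = -0.040536-0.042592i  (running Σ = -0.092603+0.067329i)
  m=6: (-0.318162+0.296064i) × (+0.211209+0.408159i) = -0.188040-0.067329i  (running Σ = -0.280642+0.000000i)
Accumulated sum -0.280642+0.000000i; after 4π/(2l+1) scaling, -0.271281+0.000000i ⇒ P_6 = -0.271281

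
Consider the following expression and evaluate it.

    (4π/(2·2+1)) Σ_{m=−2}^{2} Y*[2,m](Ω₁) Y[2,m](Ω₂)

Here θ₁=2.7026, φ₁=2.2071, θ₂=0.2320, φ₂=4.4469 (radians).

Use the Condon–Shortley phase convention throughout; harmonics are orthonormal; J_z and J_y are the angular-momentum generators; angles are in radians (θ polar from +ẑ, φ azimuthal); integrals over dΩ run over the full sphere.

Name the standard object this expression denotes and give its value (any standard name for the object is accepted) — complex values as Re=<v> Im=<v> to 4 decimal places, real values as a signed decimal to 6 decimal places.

This sum is the spherical-harmonic addition theorem: it equals the Legendre polynomial P_l(cos γ) of the angle γ between the two directions.
Term-by-term m-sum for l=2 (normalisation 4π/5 = 2.513274):
  [-2]  conj(Y_{2,-2})(Ω₁) = -0.020501-0.066701i ; Y_{2,-2}(Ω₂) = -0.017609-0.010340i ; Δ = -0.000329+0.001387i
  [-1]  conj(Y_{2,-1})(Ω₁) = +0.176616-0.239053i ; Y_{2,-1}(Ω₂) = -0.045358+0.166812i ; Δ = +0.031866+0.040305i
  [+0]  conj(Y_{2,0})(Ω₁) = +0.459858-0.000000i ; Y_{2,0}(Ω₂) = +0.580763+0.000000i ; Δ = +0.267069+0.000000i
  [+1]  conj(Y_{2,1})(Ω₁) = -0.176616-0.239053i ; Y_{2,1}(Ω₂) = +0.045358+0.166812i ; Δ = +0.031866-0.040305i
  [+2]  conj(Y_{2,2})(Ω₁) = -0.020501+0.066701i ; Y_{2,2}(Ω₂) = -0.017609+0.010340i ; Δ = -0.000329-0.001387i
Total Σ_m = +0.330144+0.000000i. Multiply by 2.513274: +0.829741+0.000000i. P_2(cos γ) = 0.829741

Legendre polynomial (addition theorem), +0.829741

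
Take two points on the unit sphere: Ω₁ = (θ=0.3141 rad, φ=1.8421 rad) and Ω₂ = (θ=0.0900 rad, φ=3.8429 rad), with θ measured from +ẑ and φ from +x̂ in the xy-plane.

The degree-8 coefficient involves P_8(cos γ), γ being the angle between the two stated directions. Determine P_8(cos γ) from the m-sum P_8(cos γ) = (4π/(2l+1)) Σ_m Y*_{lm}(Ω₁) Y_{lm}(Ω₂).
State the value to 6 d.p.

-0.285244

Addition theorem: P_8(cos γ) = (4π/17) Σ_m Y*_{lm}(Ω₁) Y_{lm}(Ω₂), m = −8…8:
  term(m=-8) = -0.00000 + 0.00000j   from Y*(Ω₁)=-0.00002 + 0.00004j, Y(Ω₂)=0.00000 + 0.00000j
  term(m=-7) = 0.00000 - 0.00000j   from Y*(Ω₁)=0.00050 + 0.00017j, Y(Ω₂)=-0.00000 - 0.00000j
  term(m=-6) = 0.00000 + 0.00000j   from Y*(Ω₁)=0.00023 - 0.00411j, Y(Ω₂)=-0.00000 + 0.00000j
  term(m=-5) = -0.00000 + 0.00000j   from Y*(Ω₁)=-0.02248 + 0.00489j, Y(Ω₂)=0.00005 - 0.00002j
  term(m=-4) = -0.00001 - 0.00008j   from Y*(Ω₁)=0.04412 + 0.08360j, Y(Ω₂)=-0.00082 - 0.00029j
  term(m=-3) = 0.00264 + 0.00076j   from Y*(Ω₁)=0.20290 - 0.19164j, Y(Ω₂)=0.00500 + 0.00848j
  term(m=-2) = -0.02832 + 0.03289j   from Y*(Ω₁)=-0.46620 - 0.28111j, Y(Ω₂)=0.01334 - 0.07860j
  term(m=-1) = -0.09124 - 0.19894j   from Y*(Ω₁)=-0.14208 + 0.51079j, Y(Ω₂)=-0.31538 + 0.26634j
  term(m=+0) = -0.15203 + 0.00000j   from Y*(Ω₁)=-0.15210 + 0.00000j, Y(Ω₂)=0.99955 + 0.00000j
  term(m=+1) = -0.09124 + 0.19894j   from Y*(Ω₁)=0.14208 + 0.51079j, Y(Ω₂)=0.31538 + 0.26634j
  term(m=+2) = -0.02832 - 0.03289j   from Y*(Ω₁)=-0.46620 + 0.28111j, Y(Ω₂)=0.01334 + 0.07860j
  term(m=+3) = 0.00264 - 0.00076j   from Y*(Ω₁)=-0.20290 - 0.19164j, Y(Ω₂)=-0.00500 + 0.00848j
  term(m=+4) = -0.00001 + 0.00008j   from Y*(Ω₁)=0.04412 - 0.08360j, Y(Ω₂)=-0.00082 + 0.00029j
  term(m=+5) = -0.00000 - 0.00000j   from Y*(Ω₁)=0.02248 + 0.00489j, Y(Ω₂)=-0.00005 - 0.00002j
  term(m=+6) = 0.00000 - 0.00000j   from Y*(Ω₁)=0.00023 + 0.00411j, Y(Ω₂)=-0.00000 - 0.00000j
  term(m=+7) = 0.00000 + 0.00000j   from Y*(Ω₁)=-0.00050 + 0.00017j, Y(Ω₂)=0.00000 - 0.00000j
  term(m=+8) = -0.00000 - 0.00000j   from Y*(Ω₁)=-0.00002 - 0.00004j, Y(Ω₂)=0.00000 - 0.00000j
Σ over m = -0.38588 - 0.00000j; ×(4π/17) → -0.28524 - 0.00000j. Real part: -0.285244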